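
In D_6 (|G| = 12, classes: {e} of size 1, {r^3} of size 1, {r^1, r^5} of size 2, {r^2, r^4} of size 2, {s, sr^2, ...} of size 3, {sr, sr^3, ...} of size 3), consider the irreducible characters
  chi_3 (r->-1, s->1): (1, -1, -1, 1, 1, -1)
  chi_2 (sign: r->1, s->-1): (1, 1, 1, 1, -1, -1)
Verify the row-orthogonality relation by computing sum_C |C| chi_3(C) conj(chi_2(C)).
Sum = 0; so <chi_3, chi_2> = 0 (distinct irreducibles are orthogonal).

Explanation: Compute term by term over conjugacy classes (|C| * chi_3(C) * conj(chi_2(C))):
  1*(1)*conj(1) + 1*(-1)*conj(1) + 2*(-1)*conj(1) + 2*(1)*conj(1) + 3*(1)*conj(-1) + 3*(-1)*conj(-1)
  = (1) + (-1) + (-2) + (2) + (-3) + (3)
  = 0.
Dividing by |G| = 12 gives 0/12 = 0, matching the row-orthogonality relation <chi_3, chi_2> = [chi_3 = chi_2].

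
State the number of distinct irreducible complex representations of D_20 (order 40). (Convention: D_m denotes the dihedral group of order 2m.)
13

The number of irreducible complex representations of a finite group equals its number of conjugacy classes. D_20 has 13 conjugacy classes (n/2 + 3 for n even), so D_20 (order 40) has exactly 13 irreducible complex representations.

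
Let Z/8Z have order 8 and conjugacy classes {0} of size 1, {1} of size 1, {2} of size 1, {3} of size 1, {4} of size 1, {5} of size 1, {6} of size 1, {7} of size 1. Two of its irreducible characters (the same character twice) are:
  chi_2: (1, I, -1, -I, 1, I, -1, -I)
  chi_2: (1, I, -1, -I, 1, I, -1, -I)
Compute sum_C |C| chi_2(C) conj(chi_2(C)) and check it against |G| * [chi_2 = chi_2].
Sum = 8 = |G| = 8; so <chi_2, chi_2> = 1 (norm-1 confirms irreducibility).

Solution. Compute term by term over conjugacy classes (|C| * chi_2(C) * conj(chi_2(C))):
  1*(1)*conj(1) + 1*(I)*conj(I) + 1*(-1)*conj(-1) + 1*(-I)*conj(-I) + 1*(1)*conj(1) + 1*(I)*conj(I) + 1*(-1)*conj(-1) + 1*(-I)*conj(-I)
  = (1) + (1) + (1) + (1) + (1) + (1) + (1) + (1)
  = 8.
(Exp terms are combined using exp(i*s)*conj(exp(i*t)) = exp(i*(s-t)), and sums of them are collapsed using the identity that for every m > 1 the m distinct m-th roots of unity sum to 0, e.g. 1 + exp(2*I*pi/3) + exp(-2*I*pi/3) = 0.)
Dividing by |G| = 8 gives 8/8 = 1, matching the row-orthogonality relation <chi_2, chi_2> = [chi_2 = chi_2].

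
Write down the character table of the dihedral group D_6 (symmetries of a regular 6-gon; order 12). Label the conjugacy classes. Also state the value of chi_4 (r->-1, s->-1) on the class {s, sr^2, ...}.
Conjugacy classes: {e} of size 1, {r^3} of size 1, {r^1, r^5} of size 2, {r^2, r^4} of size 2, {s, sr^2, ...} of size 3, {sr, sr^3, ...} of size 3.
Character table:
  irrep \ class              {e} (size 1)  {r^3} (size 1)  {r^1, r^5} (size 2)  {r^2, r^4} (size 2)  {s, sr^2, ...} (size 3)  {sr, sr^3, ...} (size 3)
  chi_1 (triv)               1             1               1                    1                    1                        1                       
  chi_2 (sign: r->1, s->-1)  1             1               1                    1                    -1                       -1                      
  chi_3 (r->-1, s->1)        1             -1              -1                   1                    1                        -1                      
  chi_4 (r->-1, s->-1)       1             -1              -1                   1                    -1                       1                       
  chi_5 (2d, j=1)            2             -2              1                    -1                   0                        0                       
  chi_6 (2d, j=2)            2             2               -1                   -1                   0                        0                       

Spot check: chi_4 (r->-1, s->-1) on {s, sr^2, ...} = -1.

Details: D_6 has order 2*6 = 12 with 6 conjugacy classes, hence 6 irreducibles. Sum of squared dims 1 + 1 + 1 + 1 + 4 + 4 = 12 = |G|. Linear characters come from the abelianisation; the 2-dimensional irreps have character r^k -> 2*cos(2*pi*j*k/6), reflections -> 0.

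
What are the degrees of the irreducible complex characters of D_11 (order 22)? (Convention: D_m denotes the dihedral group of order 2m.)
Dimensions: 1, 1, 2, 2, 2, 2, 2

Justification: There are 7 irreducibles (= number of conjugacy classes). Their dimensions d_i satisfy sum d_i^2 = |G| = 22: 1 + 1 + 4 + 4 + 4 + 4 + 4 = 22.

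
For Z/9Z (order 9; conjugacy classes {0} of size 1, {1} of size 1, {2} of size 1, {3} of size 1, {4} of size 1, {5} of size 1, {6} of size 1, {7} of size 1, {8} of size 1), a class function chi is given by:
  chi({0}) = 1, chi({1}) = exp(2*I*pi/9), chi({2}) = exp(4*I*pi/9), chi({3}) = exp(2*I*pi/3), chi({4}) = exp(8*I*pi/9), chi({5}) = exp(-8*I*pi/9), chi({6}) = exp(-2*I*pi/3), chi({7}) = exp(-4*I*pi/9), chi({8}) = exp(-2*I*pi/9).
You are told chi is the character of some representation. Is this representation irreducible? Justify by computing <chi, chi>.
Irreducible: <chi, chi> = 1.

Solution. <chi, chi> = (1/|G|) sum_C |C| * |chi(C)|^2 = (1/9)[1*|1|^2 + 1*|exp(2*I*pi/9)|^2 + 1*|exp(4*I*pi/9)|^2 + 1*|exp(2*I*pi/3)|^2 + 1*|exp(8*I*pi/9)|^2 + 1*|exp(-8*I*pi/9)|^2 + 1*|exp(-2*I*pi/3)|^2 + 1*|exp(-4*I*pi/9)|^2 + 1*|exp(-2*I*pi/9)|^2]
  = (1/9)[(1) + (1) + (1) + (1) + (1) + (1) + (1) + (1) + (1)] = 9/9 = 1.
(Exp terms are combined using exp(i*s)*conj(exp(i*t)) = exp(i*(s-t)), and sums of them are collapsed using the identity that for every m > 1 the m distinct m-th roots of unity sum to 0, e.g. 1 + exp(2*I*pi/3) + exp(-2*I*pi/3) = 0.)
A character is irreducible iff <chi, chi> = 1, so this representation is irreducible.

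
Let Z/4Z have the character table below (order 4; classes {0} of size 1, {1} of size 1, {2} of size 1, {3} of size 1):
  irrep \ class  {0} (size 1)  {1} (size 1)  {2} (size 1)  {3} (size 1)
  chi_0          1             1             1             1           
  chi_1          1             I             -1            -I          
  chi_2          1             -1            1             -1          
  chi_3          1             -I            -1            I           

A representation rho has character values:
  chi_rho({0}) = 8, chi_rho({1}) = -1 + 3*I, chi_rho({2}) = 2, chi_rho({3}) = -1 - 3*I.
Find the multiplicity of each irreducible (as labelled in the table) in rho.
Multiplicities: chi_0: 2, chi_1: 3, chi_2: 3, chi_3: 0.

Reasoning: Use <chi_rho, chi> = (1/|G|) sum_C |C| * chi_rho(C) * conj(chi(C)) with |G| = 4 for each irreducible chi in the table:
  <chi_rho, chi_0> = (1/4)[1*(8)*conj(1) + 1*(-1 + 3*I)*conj(1) + 1*(2)*conj(1) + 1*(-1 - 3*I)*conj(1)]
      = (1/4)[(8) + (-1 + 3*I) + (2) + (-1 - 3*I)] = 8/4 = 2
  <chi_rho, chi_1> = (1/4)[1*(8)*conj(1) + 1*(-1 + 3*I)*conj(I) + 1*(2)*conj(-1) + 1*(-1 - 3*I)*conj(-I)]
      = (1/4)[(8) + (3 + I) + (-2) + (3 - I)] = 12/4 = 3
  <chi_rho, chi_2> = (1/4)[1*(8)*conj(1) + 1*(-1 + 3*I)*conj(-1) + 1*(2)*conj(1) + 1*(-1 - 3*I)*conj(-1)]
      = (1/4)[(8) + (1 - 3*I) + (2) + (1 + 3*I)] = 12/4 = 3
  <chi_rho, chi_3> = (1/4)[1*(8)*conj(1) + 1*(-1 + 3*I)*conj(-I) + 1*(2)*conj(-1) + 1*(-1 - 3*I)*conj(I)]
      = (1/4)[(8) + (-3 - I) + (-2) + (-3 + I)] = 0/4 = 0
(Exp terms are combined using exp(i*s)*conj(exp(i*t)) = exp(i*(s-t)), and sums of them are collapsed using the identity that for every m > 1 the m distinct m-th roots of unity sum to 0, e.g. 1 + exp(2*I*pi/3) + exp(-2*I*pi/3) = 0.)
Dimension check: dim(rho) = sum (mult * dim) = 2*1 + 3*1 + 3*1 + 0*1 = 8 = chi_rho(e) = 8.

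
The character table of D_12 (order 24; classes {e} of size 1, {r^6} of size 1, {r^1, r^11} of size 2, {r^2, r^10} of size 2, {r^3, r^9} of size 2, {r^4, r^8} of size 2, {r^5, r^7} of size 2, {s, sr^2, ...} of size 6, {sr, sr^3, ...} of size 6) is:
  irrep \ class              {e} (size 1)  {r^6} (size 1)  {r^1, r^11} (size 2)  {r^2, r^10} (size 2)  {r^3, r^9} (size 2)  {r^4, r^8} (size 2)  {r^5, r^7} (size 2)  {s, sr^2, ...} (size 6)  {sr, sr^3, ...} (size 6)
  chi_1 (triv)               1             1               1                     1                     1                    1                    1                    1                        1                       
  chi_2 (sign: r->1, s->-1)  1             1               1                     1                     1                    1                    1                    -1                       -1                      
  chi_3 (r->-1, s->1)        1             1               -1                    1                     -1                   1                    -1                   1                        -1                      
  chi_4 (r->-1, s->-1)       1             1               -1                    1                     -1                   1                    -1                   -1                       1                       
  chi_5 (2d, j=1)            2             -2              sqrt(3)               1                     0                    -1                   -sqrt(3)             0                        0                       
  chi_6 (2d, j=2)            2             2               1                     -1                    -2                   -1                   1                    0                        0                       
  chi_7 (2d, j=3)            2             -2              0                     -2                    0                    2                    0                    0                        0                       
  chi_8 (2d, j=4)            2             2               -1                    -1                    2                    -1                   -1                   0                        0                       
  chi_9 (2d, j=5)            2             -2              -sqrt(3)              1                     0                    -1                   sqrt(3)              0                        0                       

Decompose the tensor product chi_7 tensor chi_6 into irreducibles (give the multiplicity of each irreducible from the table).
chi_7 tensor chi_6 = chi_5 + chi_9 (all other irreducibles have multiplicity 0).

Argument: The character of a tensor product is the pointwise product (chi_7 * chi_6)(C) = chi_7(C) * chi_6(C):
  {e}: (2)*(2), {r^6}: (-2)*(2), {r^1, r^11}: (0)*(1), {r^2, r^10}: (-2)*(-1), {r^3, r^9}: (0)*(-2), {r^4, r^8}: (2)*(-1), {r^5, r^7}: (0)*(1), {s, sr^2, ...}: (0)*(0), {sr, sr^3, ...}: (0)*(0)
so (chi_7 * chi_6) takes values
  {e} -> 4, {r^6} -> -4, {r^1, r^11} -> 0, {r^2, r^10} -> 2, {r^3, r^9} -> 0, {r^4, r^8} -> -2, {r^5, r^7} -> 0, {s, sr^2, ...} -> 0, {sr, sr^3, ...} -> 0.
Now take the inner product of this character with each irreducible chi from the table, <chi_7*chi_6, chi> = (1/24) sum_C |C| (chi_7*chi_6)(C) conj(chi(C)):
  <chi_7*chi_6, chi_1> = (1/24)[1*(4)*conj(1) + 1*(-4)*conj(1) + 2*(0)*conj(1) + 2*(2)*conj(1) + 2*(0)*conj(1) + 2*(-2)*conj(1) + 2*(0)*conj(1) + 6*(0)*conj(1) + 6*(0)*conj(1)]
      = (1/24)[(4) + (-4) + (0) + (4) + (0) + (-4) + (0) + (0) + (0)] = 0/24 = 0
  <chi_7*chi_6, chi_2> = (1/24)[1*(4)*conj(1) + 1*(-4)*conj(1) + 2*(0)*conj(1) + 2*(2)*conj(1) + 2*(0)*conj(1) + 2*(-2)*conj(1) + 2*(0)*conj(1) + 6*(0)*conj(-1) + 6*(0)*conj(-1)]
      = (1/24)[(4) + (-4) + (0) + (4) + (0) + (-4) + (0) + (0) + (0)] = 0/24 = 0
  <chi_7*chi_6, chi_3> = (1/24)[1*(4)*conj(1) + 1*(-4)*conj(1) + 2*(0)*conj(-1) + 2*(2)*conj(1) + 2*(0)*conj(-1) + 2*(-2)*conj(1) + 2*(0)*conj(-1) + 6*(0)*conj(1) + 6*(0)*conj(-1)]
      = (1/24)[(4) + (-4) + (0) + (4) + (0) + (-4) + (0) + (0) + (0)] = 0/24 = 0
  <chi_7*chi_6, chi_4> = (1/24)[1*(4)*conj(1) + 1*(-4)*conj(1) + 2*(0)*conj(-1) + 2*(2)*conj(1) + 2*(0)*conj(-1) + 2*(-2)*conj(1) + 2*(0)*conj(-1) + 6*(0)*conj(-1) + 6*(0)*conj(1)]
      = (1/24)[(4) + (-4) + (0) + (4) + (0) + (-4) + (0) + (0) + (0)] = 0/24 = 0
  <chi_7*chi_6, chi_5> = (1/24)[1*(4)*conj(2) + 1*(-4)*conj(-2) + 2*(0)*conj(sqrt(3)) + 2*(2)*conj(1) + 2*(0)*conj(0) + 2*(-2)*conj(-1) + 2*(0)*conj(-sqrt(3)) + 6*(0)*conj(0) + 6*(0)*conj(0)]
      = (1/24)[(8) + (8) + (0) + (4) + (0) + (4) + (0) + (0) + (0)] = 24/24 = 1
  <chi_7*chi_6, chi_6> = (1/24)[1*(4)*conj(2) + 1*(-4)*conj(2) + 2*(0)*conj(1) + 2*(2)*conj(-1) + 2*(0)*conj(-2) + 2*(-2)*conj(-1) + 2*(0)*conj(1) + 6*(0)*conj(0) + 6*(0)*conj(0)]
      = (1/24)[(8) + (-8) + (0) + (-4) + (0) + (4) + (0) + (0) + (0)] = 0/24 = 0
  <chi_7*chi_6, chi_7> = (1/24)[1*(4)*conj(2) + 1*(-4)*conj(-2) + 2*(0)*conj(0) + 2*(2)*conj(-2) + 2*(0)*conj(0) + 2*(-2)*conj(2) + 2*(0)*conj(0) + 6*(0)*conj(0) + 6*(0)*conj(0)]
      = (1/24)[(8) + (8) + (0) + (-8) + (0) + (-8) + (0) + (0) + (0)] = 0/24 = 0
  <chi_7*chi_6, chi_8> = (1/24)[1*(4)*conj(2) + 1*(-4)*conj(2) + 2*(0)*conj(-1) + 2*(2)*conj(-1) + 2*(0)*conj(2) + 2*(-2)*conj(-1) + 2*(0)*conj(-1) + 6*(0)*conj(0) + 6*(0)*conj(0)]
      = (1/24)[(8) + (-8) + (0) + (-4) + (0) + (4) + (0) + (0) + (0)] = 0/24 = 0
  <chi_7*chi_6, chi_9> = (1/24)[1*(4)*conj(2) + 1*(-4)*conj(-2) + 2*(0)*conj(-sqrt(3)) + 2*(2)*conj(1) + 2*(0)*conj(0) + 2*(-2)*conj(-1) + 2*(0)*conj(sqrt(3)) + 6*(0)*conj(0) + 6*(0)*conj(0)]
      = (1/24)[(8) + (8) + (0) + (4) + (0) + (4) + (0) + (0) + (0)] = 24/24 = 1
Hence the multiplicities are chi_5: 1, chi_9: 1. Dimension check: dim(chi_7)*dim(chi_6) = 2*2 = 4 and sum (mult * dim) = 1*2 + 1*2 = 4.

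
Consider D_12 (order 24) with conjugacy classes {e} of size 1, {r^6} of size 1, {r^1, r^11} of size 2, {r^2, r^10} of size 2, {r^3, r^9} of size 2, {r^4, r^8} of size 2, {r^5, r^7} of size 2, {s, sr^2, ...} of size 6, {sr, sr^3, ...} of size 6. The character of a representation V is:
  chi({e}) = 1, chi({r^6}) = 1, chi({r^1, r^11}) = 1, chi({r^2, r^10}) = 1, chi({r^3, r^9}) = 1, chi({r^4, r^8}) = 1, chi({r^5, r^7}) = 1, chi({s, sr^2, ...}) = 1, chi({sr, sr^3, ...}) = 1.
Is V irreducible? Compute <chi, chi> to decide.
Irreducible: <chi, chi> = 1.

Derivation: <chi, chi> = (1/|G|) sum_C |C| * |chi(C)|^2 = (1/24)[1*|1|^2 + 1*|1|^2 + 2*|1|^2 + 2*|1|^2 + 2*|1|^2 + 2*|1|^2 + 2*|1|^2 + 6*|1|^2 + 6*|1|^2]
  = (1/24)[(1) + (1) + (2) + (2) + (2) + (2) + (2) + (6) + (6)] = 24/24 = 1.
A character is irreducible iff <chi, chi> = 1, so this representation is irreducible.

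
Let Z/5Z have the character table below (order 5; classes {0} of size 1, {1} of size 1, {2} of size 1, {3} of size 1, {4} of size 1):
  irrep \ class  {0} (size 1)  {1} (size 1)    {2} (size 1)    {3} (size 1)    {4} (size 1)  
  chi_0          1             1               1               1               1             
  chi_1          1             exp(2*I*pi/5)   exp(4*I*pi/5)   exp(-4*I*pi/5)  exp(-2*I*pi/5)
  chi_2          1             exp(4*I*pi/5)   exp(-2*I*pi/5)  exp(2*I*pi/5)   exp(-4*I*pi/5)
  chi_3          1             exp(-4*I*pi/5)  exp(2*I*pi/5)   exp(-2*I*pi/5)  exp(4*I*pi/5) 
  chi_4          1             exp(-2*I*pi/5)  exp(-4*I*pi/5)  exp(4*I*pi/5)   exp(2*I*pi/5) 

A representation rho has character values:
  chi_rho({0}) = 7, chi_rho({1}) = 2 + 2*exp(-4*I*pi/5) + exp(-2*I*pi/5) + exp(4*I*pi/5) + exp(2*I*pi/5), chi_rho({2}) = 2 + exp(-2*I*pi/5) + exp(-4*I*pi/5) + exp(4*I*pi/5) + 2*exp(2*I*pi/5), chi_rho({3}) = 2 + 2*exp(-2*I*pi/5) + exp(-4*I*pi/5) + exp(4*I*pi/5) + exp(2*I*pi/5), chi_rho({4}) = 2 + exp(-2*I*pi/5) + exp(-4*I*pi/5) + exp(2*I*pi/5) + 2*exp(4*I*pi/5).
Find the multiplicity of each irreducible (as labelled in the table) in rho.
Multiplicities: chi_0: 2, chi_1: 1, chi_2: 1, chi_3: 2, chi_4: 1.

Use <chi_rho, chi> = (1/|G|) sum_C |C| * chi_rho(C) * conj(chi(C)) with |G| = 5 for each irreducible chi in the table:
  <chi_rho, chi_0> = (1/5)[1*(7)*conj(1) + 1*(2 + 2*exp(-4*I*pi/5) + exp(-2*I*pi/5) + exp(4*I*pi/5) + exp(2*I*pi/5))*conj(1) + 1*(2 + exp(-2*I*pi/5) + exp(-4*I*pi/5) + exp(4*I*pi/5) + 2*exp(2*I*pi/5))*conj(1) + 1*(2 + 2*exp(-2*I*pi/5) + exp(-4*I*pi/5) + exp(4*I*pi/5) + exp(2*I*pi/5))*conj(1) + 1*(2 + exp(-2*I*pi/5) + exp(-4*I*pi/5) + exp(2*I*pi/5) + 2*exp(4*I*pi/5))*conj(1)]
      = (1/5)[(7) + (2 + 2*exp(-4*I*pi/5) + exp(-2*I*pi/5) + exp(4*I*pi/5) + exp(2*I*pi/5)) + (2 + exp(-2*I*pi/5) + exp(-4*I*pi/5) + exp(4*I*pi/5) + 2*exp(2*I*pi/5)) + (2 + 2*exp(-2*I*pi/5) + exp(-4*I*pi/5) + exp(4*I*pi/5) + exp(2*I*pi/5)) + (2 + exp(-2*I*pi/5) + exp(-4*I*pi/5) + exp(2*I*pi/5) + 2*exp(4*I*pi/5))] = 10/5 = 2
  <chi_rho, chi_1> = (1/5)[1*(7)*conj(1) + 1*(2 + 2*exp(-4*I*pi/5) + exp(-2*I*pi/5) + exp(4*I*pi/5) + exp(2*I*pi/5))*conj(exp(2*I*pi/5)) + 1*(2 + exp(-2*I*pi/5) + exp(-4*I*pi/5) + exp(4*I*pi/5) + 2*exp(2*I*pi/5))*conj(exp(4*I*pi/5)) + 1*(2 + 2*exp(-2*I*pi/5) + exp(-4*I*pi/5) + exp(4*I*pi/5) + exp(2*I*pi/5))*conj(exp(-4*I*pi/5)) + 1*(2 + exp(-2*I*pi/5) + exp(-4*I*pi/5) + exp(2*I*pi/5) + 2*exp(4*I*pi/5))*conj(exp(-2*I*pi/5))]
      = (1/5)[(7) + (1 + 2*exp(-2*I*pi/5) + exp(-4*I*pi/5) + exp(2*I*pi/5) + 2*exp(4*I*pi/5)) + (1 + 2*exp(-2*I*pi/5) + 2*exp(-4*I*pi/5) + exp(4*I*pi/5) + exp(2*I*pi/5)) + (1 + exp(-2*I*pi/5) + exp(-4*I*pi/5) + 2*exp(4*I*pi/5) + 2*exp(2*I*pi/5)) + (1 + 2*exp(-4*I*pi/5) + exp(-2*I*pi/5) + exp(4*I*pi/5) + 2*exp(2*I*pi/5))] = 5/5 = 1
  <chi_rho, chi_2> = (1/5)[1*(7)*conj(1) + 1*(2 + 2*exp(-4*I*pi/5) + exp(-2*I*pi/5) + exp(4*I*pi/5) + exp(2*I*pi/5))*conj(exp(4*I*pi/5)) + 1*(2 + exp(-2*I*pi/5) + exp(-4*I*pi/5) + exp(4*I*pi/5) + 2*exp(2*I*pi/5))*conj(exp(-2*I*pi/5)) + 1*(2 + 2*exp(-2*I*pi/5) + exp(-4*I*pi/5) + exp(4*I*pi/5) + exp(2*I*pi/5))*conj(exp(2*I*pi/5)) + 1*(2 + exp(-2*I*pi/5) + exp(-4*I*pi/5) + exp(2*I*pi/5) + 2*exp(4*I*pi/5))*conj(exp(-4*I*pi/5))]
      = (1/5)[(7) + (1 + 2*exp(-4*I*pi/5) + exp(-2*I*pi/5) + exp(4*I*pi/5) + 2*exp(2*I*pi/5)) + (1 + exp(-2*I*pi/5) + exp(-4*I*pi/5) + 2*exp(4*I*pi/5) + 2*exp(2*I*pi/5)) + (1 + 2*exp(-2*I*pi/5) + 2*exp(-4*I*pi/5) + exp(4*I*pi/5) + exp(2*I*pi/5)) + (1 + 2*exp(-2*I*pi/5) + exp(-4*I*pi/5) + exp(2*I*pi/5) + 2*exp(4*I*pi/5))] = 5/5 = 1
  <chi_rho, chi_3> = (1/5)[1*(7)*conj(1) + 1*(2 + 2*exp(-4*I*pi/5) + exp(-2*I*pi/5) + exp(4*I*pi/5) + exp(2*I*pi/5))*conj(exp(-4*I*pi/5)) + 1*(2 + exp(-2*I*pi/5) + exp(-4*I*pi/5) + exp(4*I*pi/5) + 2*exp(2*I*pi/5))*conj(exp(2*I*pi/5)) + 1*(2 + 2*exp(-2*I*pi/5) + exp(-4*I*pi/5) + exp(4*I*pi/5) + exp(2*I*pi/5))*conj(exp(-2*I*pi/5)) + 1*(2 + exp(-2*I*pi/5) + exp(-4*I*pi/5) + exp(2*I*pi/5) + 2*exp(4*I*pi/5))*conj(exp(4*I*pi/5))]
      = (1/5)[(7) + (2 + exp(-2*I*pi/5) + exp(-4*I*pi/5) + exp(2*I*pi/5) + 2*exp(4*I*pi/5)) + (2 + 2*exp(-2*I*pi/5) + exp(-4*I*pi/5) + exp(4*I*pi/5) + exp(2*I*pi/5)) + (2 + exp(-2*I*pi/5) + exp(-4*I*pi/5) + exp(4*I*pi/5) + 2*exp(2*I*pi/5)) + (2 + 2*exp(-4*I*pi/5) + exp(-2*I*pi/5) + exp(4*I*pi/5) + exp(2*I*pi/5))] = 10/5 = 2
  <chi_rho, chi_4> = (1/5)[1*(7)*conj(1) + 1*(2 + 2*exp(-4*I*pi/5) + exp(-2*I*pi/5) + exp(4*I*pi/5) + exp(2*I*pi/5))*conj(exp(-2*I*pi/5)) + 1*(2 + exp(-2*I*pi/5) + exp(-4*I*pi/5) + exp(4*I*pi/5) + 2*exp(2*I*pi/5))*conj(exp(-4*I*pi/5)) + 1*(2 + 2*exp(-2*I*pi/5) + exp(-4*I*pi/5) + exp(4*I*pi/5) + exp(2*I*pi/5))*conj(exp(4*I*pi/5)) + 1*(2 + exp(-2*I*pi/5) + exp(-4*I*pi/5) + exp(2*I*pi/5) + 2*exp(4*I*pi/5))*conj(exp(2*I*pi/5))]
      = (1/5)[(7) + (1 + 2*exp(-2*I*pi/5) + exp(-4*I*pi/5) + exp(4*I*pi/5) + 2*exp(2*I*pi/5)) + (1 + 2*exp(-4*I*pi/5) + exp(-2*I*pi/5) + exp(2*I*pi/5) + 2*exp(4*I*pi/5)) + (1 + 2*exp(-4*I*pi/5) + exp(-2*I*pi/5) + exp(2*I*pi/5) + 2*exp(4*I*pi/5)) + (1 + 2*exp(-2*I*pi/5) + exp(-4*I*pi/5) + exp(4*I*pi/5) + 2*exp(2*I*pi/5))] = 5/5 = 1
(Exp terms are combined using exp(i*s)*conj(exp(i*t)) = exp(i*(s-t)), and sums of them are collapsed using the identity that for every m > 1 the m distinct m-th roots of unity sum to 0, e.g. 1 + exp(2*I*pi/3) + exp(-2*I*pi/3) = 0.)
Dimension check: dim(rho) = sum (mult * dim) = 2*1 + 1*1 + 1*1 + 2*1 + 1*1 = 7 = chi_rho(e) = 7.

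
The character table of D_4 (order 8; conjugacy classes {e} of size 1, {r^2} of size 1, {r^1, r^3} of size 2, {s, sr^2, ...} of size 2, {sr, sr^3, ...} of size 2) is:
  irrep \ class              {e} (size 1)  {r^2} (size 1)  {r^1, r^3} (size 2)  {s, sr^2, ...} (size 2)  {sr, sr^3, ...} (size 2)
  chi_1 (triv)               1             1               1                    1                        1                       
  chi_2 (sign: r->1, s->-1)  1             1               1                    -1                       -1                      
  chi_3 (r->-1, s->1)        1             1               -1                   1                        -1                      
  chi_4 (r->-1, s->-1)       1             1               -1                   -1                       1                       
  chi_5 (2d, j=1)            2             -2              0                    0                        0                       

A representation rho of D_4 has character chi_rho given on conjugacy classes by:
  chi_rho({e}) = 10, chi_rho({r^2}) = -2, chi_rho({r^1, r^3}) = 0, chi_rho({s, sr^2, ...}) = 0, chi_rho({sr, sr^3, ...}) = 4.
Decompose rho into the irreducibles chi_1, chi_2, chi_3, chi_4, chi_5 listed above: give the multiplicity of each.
Multiplicities: chi_1: 2, chi_2: 0, chi_3: 0, chi_4: 2, chi_5: 3.

Reasoning: Use <chi_rho, chi> = (1/|G|) sum_C |C| * chi_rho(C) * conj(chi(C)) with |G| = 8 for each irreducible chi in the table:
  <chi_rho, chi_1> = (1/8)[1*(10)*conj(1) + 1*(-2)*conj(1) + 2*(0)*conj(1) + 2*(0)*conj(1) + 2*(4)*conj(1)]
      = (1/8)[(10) + (-2) + (0) + (0) + (8)] = 16/8 = 2
  <chi_rho, chi_2> = (1/8)[1*(10)*conj(1) + 1*(-2)*conj(1) + 2*(0)*conj(1) + 2*(0)*conj(-1) + 2*(4)*conj(-1)]
      = (1/8)[(10) + (-2) + (0) + (0) + (-8)] = 0/8 = 0
  <chi_rho, chi_3> = (1/8)[1*(10)*conj(1) + 1*(-2)*conj(1) + 2*(0)*conj(-1) + 2*(0)*conj(1) + 2*(4)*conj(-1)]
      = (1/8)[(10) + (-2) + (0) + (0) + (-8)] = 0/8 = 0
  <chi_rho, chi_4> = (1/8)[1*(10)*conj(1) + 1*(-2)*conj(1) + 2*(0)*conj(-1) + 2*(0)*conj(-1) + 2*(4)*conj(1)]
      = (1/8)[(10) + (-2) + (0) + (0) + (8)] = 16/8 = 2
  <chi_rho, chi_5> = (1/8)[1*(10)*conj(2) + 1*(-2)*conj(-2) + 2*(0)*conj(0) + 2*(0)*conj(0) + 2*(4)*conj(0)]
      = (1/8)[(20) + (4) + (0) + (0) + (0)] = 24/8 = 3
Dimension check: dim(rho) = sum (mult * dim) = 2*1 + 0*1 + 0*1 + 2*1 + 3*2 = 10 = chi_rho(e) = 10.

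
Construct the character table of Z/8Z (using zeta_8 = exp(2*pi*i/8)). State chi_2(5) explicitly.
Character table of Z/8Z (irreps indexed chi_0,...,chi_7 with chi_k(m) = zeta_8^(k*m), zeta_8 = exp(2*pi*i/8)):
  irrep \ class  {0} (size 1)  {1} (size 1)    {2} (size 1)  {3} (size 1)    {4} (size 1)  {5} (size 1)    {6} (size 1)  {7} (size 1)  
  chi_0          1             1               1             1               1             1               1             1             
  chi_1          1             exp(I*pi/4)     I             exp(3*I*pi/4)   -1            exp(-3*I*pi/4)  -I            exp(-I*pi/4)  
  chi_2          1             I               -1            -I              1             I               -1            -I            
  chi_3          1             exp(3*I*pi/4)   -I            exp(I*pi/4)     -1            exp(-I*pi/4)    I             exp(-3*I*pi/4)
  chi_4          1             -1              1             -1              1             -1              1             -1            
  chi_5          1             exp(-3*I*pi/4)  I             exp(-I*pi/4)    -1            exp(I*pi/4)     -I            exp(3*I*pi/4) 
  chi_6          1             -I              -1            I               1             -I              -1            I             
  chi_7          1             exp(-I*pi/4)    -I            exp(-3*I*pi/4)  -1            exp(3*I*pi/4)   I             exp(I*pi/4)   

Spot check: chi_2(5) = zeta_8^(2*5) = zeta_8^10 = I.

Justification: Z/8Z is abelian, so all 8 irreducible complex representations are 1-dimensional. They are given by chi_k(m) = zeta_8^(k*m) for k = 0,...,7. Row orthogonality: sum_m chi_k(m) conj(chi_l(m)) = 8 * [k = l].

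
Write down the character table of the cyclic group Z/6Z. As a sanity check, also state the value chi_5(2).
Character table of Z/6Z (irreps indexed chi_0,...,chi_5 with chi_k(m) = zeta_6^(k*m), zeta_6 = exp(2*pi*i/6)):
  irrep \ class  {0} (size 1)  {1} (size 1)    {2} (size 1)    {3} (size 1)  {4} (size 1)    {5} (size 1)  
  chi_0          1             1               1               1             1               1             
  chi_1          1             exp(I*pi/3)     exp(2*I*pi/3)   -1            exp(-2*I*pi/3)  exp(-I*pi/3)  
  chi_2          1             exp(2*I*pi/3)   exp(-2*I*pi/3)  1             exp(2*I*pi/3)   exp(-2*I*pi/3)
  chi_3          1             -1              1               -1            1               -1            
  chi_4          1             exp(-2*I*pi/3)  exp(2*I*pi/3)   1             exp(-2*I*pi/3)  exp(2*I*pi/3) 
  chi_5          1             exp(-I*pi/3)    exp(-2*I*pi/3)  -1            exp(2*I*pi/3)   exp(I*pi/3)   

Spot check: chi_5(2) = zeta_6^(5*2) = zeta_6^10 = exp(-2*I*pi/3).

Working: Z/6Z is abelian, so all 6 irreducible complex representations are 1-dimensional. They are given by chi_k(m) = zeta_6^(k*m) for k = 0,...,5. Row orthogonality: sum_m chi_k(m) conj(chi_l(m)) = 6 * [k = l].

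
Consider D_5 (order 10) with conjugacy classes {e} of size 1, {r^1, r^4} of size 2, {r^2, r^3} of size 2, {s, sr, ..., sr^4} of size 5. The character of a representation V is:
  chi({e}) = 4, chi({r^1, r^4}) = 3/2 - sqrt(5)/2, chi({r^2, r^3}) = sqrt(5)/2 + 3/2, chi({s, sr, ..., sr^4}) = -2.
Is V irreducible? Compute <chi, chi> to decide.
Not irreducible (reducible): <chi, chi> = 5 > 1.

Explanation: <chi, chi> = (1/|G|) sum_C |C| * |chi(C)|^2 = (1/10)[1*|4|^2 + 2*|3/2 - sqrt(5)/2|^2 + 2*|sqrt(5)/2 + 3/2|^2 + 5*|-2|^2]
  = (1/10)[(16) + (7 - 3*sqrt(5)) + (3*sqrt(5) + 7) + (20)] = 50/10 = 5.
A character is irreducible iff <chi, chi> = 1, so this representation is reducible.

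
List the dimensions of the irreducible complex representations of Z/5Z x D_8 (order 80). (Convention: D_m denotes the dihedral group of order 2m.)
Dimensions: 1, 1, 1, 1, 1, 1, 1, 1, 1, 1, 1, 1, 1, 1, 1, 1, 1, 1, 1, 1, 2, 2, 2, 2, 2, 2, 2, 2, 2, 2, 2, 2, 2, 2, 2

Solution. There are 35 irreducibles (= number of conjugacy classes). Their dimensions d_i satisfy sum d_i^2 = |G| = 80: 1 + 1 + 1 + 1 + 1 + 1 + 1 + 1 + 1 + 1 + 1 + 1 + 1 + 1 + 1 + 1 + 1 + 1 + 1 + 1 + 4 + 4 + 4 + 4 + 4 + 4 + 4 + 4 + 4 + 4 + 4 + 4 + 4 + 4 + 4 = 80. (For the product with Z/5Z: each of the 5 1-dim characters of Z/5Z tensors with each irrep of D_8, giving 5 copies of each D_8-dimension.)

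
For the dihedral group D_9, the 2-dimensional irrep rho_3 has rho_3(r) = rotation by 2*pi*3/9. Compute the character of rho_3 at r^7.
chi_{rho_3}(r^7) = 2*cos(2*pi*3*7/9) = -1

rho_3(r^7) is rotation by angle 2*pi*3*7/9, whose trace is 2*cos(2*pi*3*7/9) = -1.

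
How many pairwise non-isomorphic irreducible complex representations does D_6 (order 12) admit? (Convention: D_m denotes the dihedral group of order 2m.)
6

Details: The number of irreducible complex representations of a finite group equals its number of conjugacy classes. D_6 has 6 conjugacy classes (n/2 + 3 for n even), so D_6 (order 12) has exactly 6 irreducible complex representations.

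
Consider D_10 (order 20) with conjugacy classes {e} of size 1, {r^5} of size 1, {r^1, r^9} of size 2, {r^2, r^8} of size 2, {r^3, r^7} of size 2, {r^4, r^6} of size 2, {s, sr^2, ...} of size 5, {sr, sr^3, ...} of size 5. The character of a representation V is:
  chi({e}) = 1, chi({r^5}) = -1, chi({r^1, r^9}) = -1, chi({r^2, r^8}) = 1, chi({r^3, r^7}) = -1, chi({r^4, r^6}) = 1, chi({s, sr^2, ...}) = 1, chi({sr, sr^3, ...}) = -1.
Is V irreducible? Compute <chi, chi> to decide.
Irreducible: <chi, chi> = 1.

Justification: <chi, chi> = (1/|G|) sum_C |C| * |chi(C)|^2 = (1/20)[1*|1|^2 + 1*|-1|^2 + 2*|-1|^2 + 2*|1|^2 + 2*|-1|^2 + 2*|1|^2 + 5*|1|^2 + 5*|-1|^2]
  = (1/20)[(1) + (1) + (2) + (2) + (2) + (2) + (5) + (5)] = 20/20 = 1.
A character is irreducible iff <chi, chi> = 1, so this representation is irreducible.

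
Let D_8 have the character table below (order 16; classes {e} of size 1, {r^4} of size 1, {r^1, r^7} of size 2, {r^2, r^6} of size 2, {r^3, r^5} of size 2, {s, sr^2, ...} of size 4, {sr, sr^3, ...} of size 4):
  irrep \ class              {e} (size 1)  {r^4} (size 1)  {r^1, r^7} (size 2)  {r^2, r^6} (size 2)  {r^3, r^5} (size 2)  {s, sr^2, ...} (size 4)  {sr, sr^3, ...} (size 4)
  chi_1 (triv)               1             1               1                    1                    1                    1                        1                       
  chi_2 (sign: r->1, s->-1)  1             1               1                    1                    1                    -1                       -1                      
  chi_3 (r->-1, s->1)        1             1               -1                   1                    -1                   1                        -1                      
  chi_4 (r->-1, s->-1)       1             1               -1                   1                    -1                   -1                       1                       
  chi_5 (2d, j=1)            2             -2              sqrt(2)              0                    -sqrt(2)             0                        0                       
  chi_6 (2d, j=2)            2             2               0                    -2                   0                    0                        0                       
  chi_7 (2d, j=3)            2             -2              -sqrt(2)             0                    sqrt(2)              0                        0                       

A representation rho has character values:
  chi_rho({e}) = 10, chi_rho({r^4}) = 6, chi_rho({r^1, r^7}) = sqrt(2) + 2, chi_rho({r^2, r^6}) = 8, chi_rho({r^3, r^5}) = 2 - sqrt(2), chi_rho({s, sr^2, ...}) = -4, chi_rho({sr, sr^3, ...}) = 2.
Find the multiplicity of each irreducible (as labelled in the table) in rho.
Multiplicities: chi_1: 2, chi_2: 3, chi_3: 0, chi_4: 3, chi_5: 1, chi_6: 0, chi_7: 0.

Reasoning: Use <chi_rho, chi> = (1/|G|) sum_C |C| * chi_rho(C) * conj(chi(C)) with |G| = 16 for each irreducible chi in the table:
  <chi_rho, chi_1> = (1/16)[1*(10)*conj(1) + 1*(6)*conj(1) + 2*(sqrt(2) + 2)*conj(1) + 2*(8)*conj(1) + 2*(2 - sqrt(2))*conj(1) + 4*(-4)*conj(1) + 4*(2)*conj(1)]
      = (1/16)[(10) + (6) + (2*sqrt(2) + 4) + (16) + (4 - 2*sqrt(2)) + (-16) + (8)] = 32/16 = 2
  <chi_rho, chi_2> = (1/16)[1*(10)*conj(1) + 1*(6)*conj(1) + 2*(sqrt(2) + 2)*conj(1) + 2*(8)*conj(1) + 2*(2 - sqrt(2))*conj(1) + 4*(-4)*conj(-1) + 4*(2)*conj(-1)]
      = (1/16)[(10) + (6) + (2*sqrt(2) + 4) + (16) + (4 - 2*sqrt(2)) + (16) + (-8)] = 48/16 = 3
  <chi_rho, chi_3> = (1/16)[1*(10)*conj(1) + 1*(6)*conj(1) + 2*(sqrt(2) + 2)*conj(-1) + 2*(8)*conj(1) + 2*(2 - sqrt(2))*conj(-1) + 4*(-4)*conj(1) + 4*(2)*conj(-1)]
      = (1/16)[(10) + (6) + (-4 - 2*sqrt(2)) + (16) + (-4 + 2*sqrt(2)) + (-16) + (-8)] = 0/16 = 0
  <chi_rho, chi_4> = (1/16)[1*(10)*conj(1) + 1*(6)*conj(1) + 2*(sqrt(2) + 2)*conj(-1) + 2*(8)*conj(1) + 2*(2 - sqrt(2))*conj(-1) + 4*(-4)*conj(-1) + 4*(2)*conj(1)]
      = (1/16)[(10) + (6) + (-4 - 2*sqrt(2)) + (16) + (-4 + 2*sqrt(2)) + (16) + (8)] = 48/16 = 3
  <chi_rho, chi_5> = (1/16)[1*(10)*conj(2) + 1*(6)*conj(-2) + 2*(sqrt(2) + 2)*conj(sqrt(2)) + 2*(8)*conj(0) + 2*(2 - sqrt(2))*conj(-sqrt(2)) + 4*(-4)*conj(0) + 4*(2)*conj(0)]
      = (1/16)[(20) + (-12) + (4 + 4*sqrt(2)) + (0) + (4 - 4*sqrt(2)) + (0) + (0)] = 16/16 = 1
  <chi_rho, chi_6> = (1/16)[1*(10)*conj(2) + 1*(6)*conj(2) + 2*(sqrt(2) + 2)*conj(0) + 2*(8)*conj(-2) + 2*(2 - sqrt(2))*conj(0) + 4*(-4)*conj(0) + 4*(2)*conj(0)]
      = (1/16)[(20) + (12) + (0) + (-32) + (0) + (0) + (0)] = 0/16 = 0
  <chi_rho, chi_7> = (1/16)[1*(10)*conj(2) + 1*(6)*conj(-2) + 2*(sqrt(2) + 2)*conj(-sqrt(2)) + 2*(8)*conj(0) + 2*(2 - sqrt(2))*conj(sqrt(2)) + 4*(-4)*conj(0) + 4*(2)*conj(0)]
      = (1/16)[(20) + (-12) + (-4*sqrt(2) - 4) + (0) + (-4 + 4*sqrt(2)) + (0) + (0)] = 0/16 = 0
Dimension check: dim(rho) = sum (mult * dim) = 2*1 + 3*1 + 0*1 + 3*1 + 1*2 + 0*2 + 0*2 = 10 = chi_rho(e) = 10.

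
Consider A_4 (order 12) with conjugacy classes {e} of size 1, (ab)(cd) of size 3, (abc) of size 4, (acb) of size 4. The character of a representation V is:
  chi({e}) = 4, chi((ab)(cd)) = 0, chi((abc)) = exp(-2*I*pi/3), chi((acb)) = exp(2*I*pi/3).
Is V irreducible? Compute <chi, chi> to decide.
Not irreducible (reducible): <chi, chi> = 2 > 1.

Working: <chi, chi> = (1/|G|) sum_C |C| * |chi(C)|^2 = (1/12)[1*|4|^2 + 3*|0|^2 + 4*|exp(-2*I*pi/3)|^2 + 4*|exp(2*I*pi/3)|^2]
  = (1/12)[(16) + (0) + (4) + (4)] = 24/12 = 2.
(Exp terms are combined using exp(i*s)*conj(exp(i*t)) = exp(i*(s-t)), and sums of them are collapsed using the identity that for every m > 1 the m distinct m-th roots of unity sum to 0, e.g. 1 + exp(2*I*pi/3) + exp(-2*I*pi/3) = 0.)
A character is irreducible iff <chi, chi> = 1, so this representation is reducible.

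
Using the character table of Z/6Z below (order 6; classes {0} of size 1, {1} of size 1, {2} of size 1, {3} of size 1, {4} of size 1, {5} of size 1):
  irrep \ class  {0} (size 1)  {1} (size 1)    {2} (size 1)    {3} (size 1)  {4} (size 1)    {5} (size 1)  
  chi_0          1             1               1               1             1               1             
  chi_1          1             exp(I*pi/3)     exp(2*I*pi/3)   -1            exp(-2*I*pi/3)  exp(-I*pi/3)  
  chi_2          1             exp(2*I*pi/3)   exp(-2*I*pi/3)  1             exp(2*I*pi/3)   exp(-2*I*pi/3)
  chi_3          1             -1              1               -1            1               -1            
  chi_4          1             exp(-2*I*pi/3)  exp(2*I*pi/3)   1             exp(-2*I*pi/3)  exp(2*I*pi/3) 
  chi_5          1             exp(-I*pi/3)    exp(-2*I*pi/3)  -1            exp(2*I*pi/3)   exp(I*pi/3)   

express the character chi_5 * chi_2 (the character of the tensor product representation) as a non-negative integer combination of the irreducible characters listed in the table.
chi_5 tensor chi_2 = chi_1 (all other irreducibles have multiplicity 0).

Derivation: The character of a tensor product is the pointwise product (chi_5 * chi_2)(C) = chi_5(C) * chi_2(C):
  {0}: (1)*(1), {1}: (exp(-I*pi/3))*(exp(2*I*pi/3)), {2}: (exp(-2*I*pi/3))*(exp(-2*I*pi/3)), {3}: (-1)*(1), {4}: (exp(2*I*pi/3))*(exp(2*I*pi/3)), {5}: (exp(I*pi/3))*(exp(-2*I*pi/3))
so (chi_5 * chi_2) takes values
  {0} -> 1, {1} -> exp(I*pi/3), {2} -> exp(2*I*pi/3), {3} -> -1, {4} -> exp(-2*I*pi/3), {5} -> exp(-I*pi/3).
Now take the inner product of this character with each irreducible chi from the table, <chi_5*chi_2, chi> = (1/6) sum_C |C| (chi_5*chi_2)(C) conj(chi(C)):
  <chi_5*chi_2, chi_0> = (1/6)[1*(1)*conj(1) + 1*(exp(I*pi/3))*conj(1) + 1*(exp(2*I*pi/3))*conj(1) + 1*(-1)*conj(1) + 1*(exp(-2*I*pi/3))*conj(1) + 1*(exp(-I*pi/3))*conj(1)]
      = (1/6)[(1) + (exp(I*pi/3)) + (exp(2*I*pi/3)) + (-1) + (exp(-2*I*pi/3)) + (exp(-I*pi/3))] = 0/6 = 0
  <chi_5*chi_2, chi_1> = (1/6)[1*(1)*conj(1) + 1*(exp(I*pi/3))*conj(exp(I*pi/3)) + 1*(exp(2*I*pi/3))*conj(exp(2*I*pi/3)) + 1*(-1)*conj(-1) + 1*(exp(-2*I*pi/3))*conj(exp(-2*I*pi/3)) + 1*(exp(-I*pi/3))*conj(exp(-I*pi/3))]
      = (1/6)[(1) + (1) + (1) + (1) + (1) + (1)] = 6/6 = 1
  <chi_5*chi_2, chi_2> = (1/6)[1*(1)*conj(1) + 1*(exp(I*pi/3))*conj(exp(2*I*pi/3)) + 1*(exp(2*I*pi/3))*conj(exp(-2*I*pi/3)) + 1*(-1)*conj(1) + 1*(exp(-2*I*pi/3))*conj(exp(2*I*pi/3)) + 1*(exp(-I*pi/3))*conj(exp(-2*I*pi/3))]
      = (1/6)[(1) + (exp(-I*pi/3)) + (exp(-2*I*pi/3)) + (-1) + (exp(2*I*pi/3)) + (exp(I*pi/3))] = 0/6 = 0
  <chi_5*chi_2, chi_3> = (1/6)[1*(1)*conj(1) + 1*(exp(I*pi/3))*conj(-1) + 1*(exp(2*I*pi/3))*conj(1) + 1*(-1)*conj(-1) + 1*(exp(-2*I*pi/3))*conj(1) + 1*(exp(-I*pi/3))*conj(-1)]
      = (1/6)[(1) + (-exp(I*pi/3)) + (exp(2*I*pi/3)) + (1) + (exp(-2*I*pi/3)) + (-exp(-I*pi/3))] = 0/6 = 0
  <chi_5*chi_2, chi_4> = (1/6)[1*(1)*conj(1) + 1*(exp(I*pi/3))*conj(exp(-2*I*pi/3)) + 1*(exp(2*I*pi/3))*conj(exp(2*I*pi/3)) + 1*(-1)*conj(1) + 1*(exp(-2*I*pi/3))*conj(exp(-2*I*pi/3)) + 1*(exp(-I*pi/3))*conj(exp(2*I*pi/3))]
      = (1/6)[(1) + (-1) + (1) + (-1) + (1) + (-1)] = 0/6 = 0
  <chi_5*chi_2, chi_5> = (1/6)[1*(1)*conj(1) + 1*(exp(I*pi/3))*conj(exp(-I*pi/3)) + 1*(exp(2*I*pi/3))*conj(exp(-2*I*pi/3)) + 1*(-1)*conj(-1) + 1*(exp(-2*I*pi/3))*conj(exp(2*I*pi/3)) + 1*(exp(-I*pi/3))*conj(exp(I*pi/3))]
      = (1/6)[(1) + (exp(2*I*pi/3)) + (exp(-2*I*pi/3)) + (1) + (exp(2*I*pi/3)) + (exp(-2*I*pi/3))] = 0/6 = 0
(Exp terms are combined using exp(i*s)*conj(exp(i*t)) = exp(i*(s-t)), and sums of them are collapsed using the identity that for every m > 1 the m distinct m-th roots of unity sum to 0, e.g. 1 + exp(2*I*pi/3) + exp(-2*I*pi/3) = 0.)
Hence the multiplicities are chi_1: 1. Dimension check: dim(chi_5)*dim(chi_2) = 1*1 = 1 and sum (mult * dim) = 1*1 = 1.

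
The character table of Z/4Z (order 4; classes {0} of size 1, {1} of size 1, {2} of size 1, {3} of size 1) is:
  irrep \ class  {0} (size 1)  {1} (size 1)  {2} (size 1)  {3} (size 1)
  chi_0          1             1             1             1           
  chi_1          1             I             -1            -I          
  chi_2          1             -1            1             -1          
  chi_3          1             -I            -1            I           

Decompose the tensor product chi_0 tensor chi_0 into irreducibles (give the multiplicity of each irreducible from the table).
chi_0 tensor chi_0 = chi_0 (all other irreducibles have multiplicity 0).

Reasoning: The character of a tensor product is the pointwise product (chi_0 * chi_0)(C) = chi_0(C) * chi_0(C):
  {0}: (1)*(1), {1}: (1)*(1), {2}: (1)*(1), {3}: (1)*(1)
so (chi_0 * chi_0) takes values
  {0} -> 1, {1} -> 1, {2} -> 1, {3} -> 1.
Now take the inner product of this character with each irreducible chi from the table, <chi_0*chi_0, chi> = (1/4) sum_C |C| (chi_0*chi_0)(C) conj(chi(C)):
  <chi_0*chi_0, chi_0> = (1/4)[1*(1)*conj(1) + 1*(1)*conj(1) + 1*(1)*conj(1) + 1*(1)*conj(1)]
      = (1/4)[(1) + (1) + (1) + (1)] = 4/4 = 1
  <chi_0*chi_0, chi_1> = (1/4)[1*(1)*conj(1) + 1*(1)*conj(I) + 1*(1)*conj(-1) + 1*(1)*conj(-I)]
      = (1/4)[(1) + (-I) + (-1) + (I)] = 0/4 = 0
  <chi_0*chi_0, chi_2> = (1/4)[1*(1)*conj(1) + 1*(1)*conj(-1) + 1*(1)*conj(1) + 1*(1)*conj(-1)]
      = (1/4)[(1) + (-1) + (1) + (-1)] = 0/4 = 0
  <chi_0*chi_0, chi_3> = (1/4)[1*(1)*conj(1) + 1*(1)*conj(-I) + 1*(1)*conj(-1) + 1*(1)*conj(I)]
      = (1/4)[(1) + (I) + (-1) + (-I)] = 0/4 = 0
(Exp terms are combined using exp(i*s)*conj(exp(i*t)) = exp(i*(s-t)), and sums of them are collapsed using the identity that for every m > 1 the m distinct m-th roots of unity sum to 0, e.g. 1 + exp(2*I*pi/3) + exp(-2*I*pi/3) = 0.)
Hence the multiplicities are chi_0: 1. Dimension check: dim(chi_0)*dim(chi_0) = 1*1 = 1 and sum (mult * dim) = 1*1 = 1.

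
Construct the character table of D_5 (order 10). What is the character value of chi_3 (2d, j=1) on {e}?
Conjugacy classes: {e} of size 1, {r^1, r^4} of size 2, {r^2, r^3} of size 2, {s, sr, ..., sr^4} of size 5.
Character table:
  irrep \ class              {e} (size 1)  {r^1, r^4} (size 2)  {r^2, r^3} (size 2)  {s, sr, ..., sr^4} (size 5)
  chi_1 (triv)               1             1                    1                    1                          
  chi_2 (sign: r->1, s->-1)  1             1                    1                    -1                         
  chi_3 (2d, j=1)            2             -1/2 + sqrt(5)/2     -sqrt(5)/2 - 1/2     0                          
  chi_4 (2d, j=2)            2             -sqrt(5)/2 - 1/2     -1/2 + sqrt(5)/2     0                          

Spot check: chi_3 (2d, j=1) on {e} = 2.

Why: D_5 has order 2*5 = 10 with 4 conjugacy classes, hence 4 irreducibles. Sum of squared dims 1 + 1 + 4 + 4 = 10 = |G|. Linear characters come from the abelianisation; the 2-dimensional irreps have character r^k -> 2*cos(2*pi*j*k/5), reflections -> 0.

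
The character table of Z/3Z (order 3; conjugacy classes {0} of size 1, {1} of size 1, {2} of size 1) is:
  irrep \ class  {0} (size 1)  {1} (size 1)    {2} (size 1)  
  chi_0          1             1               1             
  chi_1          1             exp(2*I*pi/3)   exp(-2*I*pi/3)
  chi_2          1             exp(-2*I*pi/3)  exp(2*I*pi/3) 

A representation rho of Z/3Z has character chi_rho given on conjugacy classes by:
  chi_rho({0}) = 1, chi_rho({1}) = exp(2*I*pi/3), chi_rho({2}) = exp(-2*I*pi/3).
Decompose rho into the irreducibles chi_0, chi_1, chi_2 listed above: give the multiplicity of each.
Multiplicities: chi_0: 0, chi_1: 1, chi_2: 0.

Derivation: Use <chi_rho, chi> = (1/|G|) sum_C |C| * chi_rho(C) * conj(chi(C)) with |G| = 3 for each irreducible chi in the table:
  <chi_rho, chi_0> = (1/3)[1*(1)*conj(1) + 1*(exp(2*I*pi/3))*conj(1) + 1*(exp(-2*I*pi/3))*conj(1)]
      = (1/3)[(1) + (exp(2*I*pi/3)) + (exp(-2*I*pi/3))] = 0/3 = 0
  <chi_rho, chi_1> = (1/3)[1*(1)*conj(1) + 1*(exp(2*I*pi/3))*conj(exp(2*I*pi/3)) + 1*(exp(-2*I*pi/3))*conj(exp(-2*I*pi/3))]
      = (1/3)[(1) + (1) + (1)] = 3/3 = 1
  <chi_rho, chi_2> = (1/3)[1*(1)*conj(1) + 1*(exp(2*I*pi/3))*conj(exp(-2*I*pi/3)) + 1*(exp(-2*I*pi/3))*conj(exp(2*I*pi/3))]
      = (1/3)[(1) + (exp(-2*I*pi/3)) + (exp(2*I*pi/3))] = 0/3 = 0
(Exp terms are combined using exp(i*s)*conj(exp(i*t)) = exp(i*(s-t)), and sums of them are collapsed using the identity that for every m > 1 the m distinct m-th roots of unity sum to 0, e.g. 1 + exp(2*I*pi/3) + exp(-2*I*pi/3) = 0.)
Dimension check: dim(rho) = sum (mult * dim) = 0*1 + 1*1 + 0*1 = 1 = chi_rho(e) = 1.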